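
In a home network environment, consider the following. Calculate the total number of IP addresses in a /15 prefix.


Given: CIDR prefix /15
Host bits = 32 - 15 = 17
Total addresses = 2^17 = 131072

131072


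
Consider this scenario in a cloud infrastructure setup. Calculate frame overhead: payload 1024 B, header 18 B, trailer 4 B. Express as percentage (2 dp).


Given: payload = 1024 B, header = 18 B, trailer = 4 B
Overhead bytes = header + trailer = 18 + 4 = 22
Total frame = payload + overhead = 1024 + 22 = 1046
Overhead % = 22 / 1046 * 100 = 2.1033% -> 2.10% (2 dp)

2.10


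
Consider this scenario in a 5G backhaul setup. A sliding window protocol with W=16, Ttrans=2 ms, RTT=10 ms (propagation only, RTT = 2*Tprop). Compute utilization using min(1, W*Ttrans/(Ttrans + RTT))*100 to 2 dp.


Given: W = 16, Ttrans = 2 ms, RTT = 10 ms (= 2 * Tprop, Tprop = 5 ms)
Cycle time = Ttrans + RTT = 2 + 10 = 12 ms (first packet sent until its ACK returns)
W * Ttrans = 16 * 2 = 32 ms of sending per cycle
W * Ttrans / (Ttrans + RTT) = 32 / 12 = 2.666667
U = min(1, 2.666667) = 1.000000
U% = 100.00%

100.00


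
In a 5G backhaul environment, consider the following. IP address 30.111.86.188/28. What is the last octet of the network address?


Given: IP = 30.111.86.188, prefix = /28
Subnet mask = 255.255.255.240
Last octet of IP: 188
Last octet of mask: 240
Network last octet = 188 AND 240 = 176

176


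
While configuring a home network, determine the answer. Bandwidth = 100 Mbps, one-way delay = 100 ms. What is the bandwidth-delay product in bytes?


Given: bandwidth = 100 Mbps, delay = 100 ms
BDP in bits = 100 * 10^6 * 100 / 1000
BDP in bits = 10000000
BDP in bytes = 10000000 / 8 = 1250000

1250000


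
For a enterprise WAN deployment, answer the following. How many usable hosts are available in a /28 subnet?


Given: subnet mask /28
Host bits = 32 - 28 = 4
Total addresses = 2^4 = 16
Usable hosts = 16 - 2 (network + broadcast) = 14

14


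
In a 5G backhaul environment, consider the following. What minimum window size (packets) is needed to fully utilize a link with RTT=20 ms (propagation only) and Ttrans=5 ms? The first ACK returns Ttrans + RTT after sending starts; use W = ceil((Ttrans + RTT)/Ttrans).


Given: Ttrans = 5 ms, RTT = 20 ms (= 2 * Tprop, Tprop = 10 ms)
Time until first ACK returns = Ttrans + RTT = 5 + 20 = 25 ms
Need W * Ttrans >= Ttrans + RTT  ->  W >= (Ttrans + RTT) / Ttrans
(Ttrans + RTT) / Ttrans = 25 / 5 = 5
W_min = ceil(5) = 5

5


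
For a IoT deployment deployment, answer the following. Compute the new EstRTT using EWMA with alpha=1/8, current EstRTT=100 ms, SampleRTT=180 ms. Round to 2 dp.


Given: EstRTT = 100 ms, SampleRTT = 180 ms, alpha = 1/8
New EstRTT = (1 - alpha) * EstRTT + alpha * SampleRTT
(7/8) * 100 = 87.5
(1/8) * 180 = 22.5
New EstRTT = 87.5 + 22.5 = 110 ms -> 110.00 ms (2 dp)

110.00


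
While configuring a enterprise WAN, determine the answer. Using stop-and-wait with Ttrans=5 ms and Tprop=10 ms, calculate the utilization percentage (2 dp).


Given: Ttrans = 5 ms, Tprop = 10 ms
RTT = 2 * Tprop = 2 * 10 = 20 ms
U = Ttrans / (Ttrans + RTT)
U = 5 / (5 + 20)
U = 5 / 25 = 0.2
U% = 20.00%

20.00


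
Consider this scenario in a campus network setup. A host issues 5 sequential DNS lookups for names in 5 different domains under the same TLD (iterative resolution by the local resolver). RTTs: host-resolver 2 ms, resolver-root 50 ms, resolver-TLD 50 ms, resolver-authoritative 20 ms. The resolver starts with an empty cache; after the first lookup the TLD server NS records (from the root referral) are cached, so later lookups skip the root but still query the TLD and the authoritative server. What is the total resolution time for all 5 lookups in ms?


Lookup 1 (cold cache): local + root + TLD + auth = 2 + 50 + 50 + 20 = 122 ms
Lookups 2..5 (TLD NS cached -> skip root; new domain -> still ask TLD and auth): local + TLD + auth = 2 + 50 + 20 = 72 ms each
Remaining 4 lookups: 4 * 72 = 288 ms
Total = 122 + 288 = 410 ms

410


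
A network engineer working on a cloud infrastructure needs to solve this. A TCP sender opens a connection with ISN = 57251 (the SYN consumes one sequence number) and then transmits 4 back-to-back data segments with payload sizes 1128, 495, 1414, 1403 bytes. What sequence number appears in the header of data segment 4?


The SYN occupies sequence number ISN = 57251, so the first data byte is ISN + 1 = 57252.
SEQ of data segment i = (ISN + 1) + sum of payload sizes of segments 1..i-1.
Segment 1: SEQ = 57252, payload = 1128 bytes
Segment 2: SEQ = 58380, payload = 495 bytes
Segment 3: SEQ = 58875, payload = 1414 bytes
Segment 4: SEQ = 60289, payload = 1403 bytes
SEQ of segment 4 = 57252 + 1128 + 495 + 1414 = 60289

60289


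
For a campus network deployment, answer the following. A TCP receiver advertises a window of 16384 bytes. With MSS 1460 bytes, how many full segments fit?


Given: RWND = 16384 bytes, MSS = 1460 bytes
Full segments = floor(RWND / MSS)
Full segments = floor(16384 / 1460)
Full segments = floor(11.2219) = 11

11


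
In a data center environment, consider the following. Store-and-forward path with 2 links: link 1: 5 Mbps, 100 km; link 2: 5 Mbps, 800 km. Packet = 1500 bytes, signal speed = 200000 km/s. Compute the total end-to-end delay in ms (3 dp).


Packet = 1500 bytes = 12000 bits. Store-and-forward: sum (t_trans + t_prop) per link.
Link 1: t_trans = 12000/(5*10^6) s = 2.4000 ms; t_prop = 100/200000 s = 0.5000 ms; subtotal = 2.9000 ms
Link 2: t_trans = 12000/(5*10^6) s = 2.4000 ms; t_prop = 800/200000 s = 4.0000 ms; subtotal = 6.4000 ms
End-to-end = 2.9000 + 6.4000 = 9.3000 ms -> 9.300 ms (3 dp)

9.300


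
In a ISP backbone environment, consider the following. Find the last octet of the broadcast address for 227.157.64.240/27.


Given: IP = 227.157.64.240, prefix = /27
Host bits = 32 - 27 = 5
Network last octet = 240 AND mask = 224
Host part size = 2^5 - 1 = 31
Broadcast last octet = 224 OR 31 = 255

255


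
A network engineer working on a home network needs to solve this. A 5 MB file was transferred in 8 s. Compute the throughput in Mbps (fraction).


Given: file = 5 MB, time = 8 s
File in Mb = 5 * 8 = 40 Mb
Throughput = 40 / 8 Mbps
Throughput = 5 Mbps

5


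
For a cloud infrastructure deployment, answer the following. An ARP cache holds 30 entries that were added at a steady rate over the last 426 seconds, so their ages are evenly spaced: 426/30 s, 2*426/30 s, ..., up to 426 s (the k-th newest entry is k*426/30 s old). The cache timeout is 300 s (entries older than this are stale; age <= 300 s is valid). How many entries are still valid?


Ages are k * 426/30 s for k = 1..30 (spacing = 14.2000 s).
Entry k is valid iff k * 426/30 <= 300 iff k <= 30 * 300 / 426 = 21.1268
n_valid = floor(21.1268) = 21
(n_stale = 30 - 21 = 9)

21


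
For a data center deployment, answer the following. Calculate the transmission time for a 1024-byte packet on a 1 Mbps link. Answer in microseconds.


Given: packet = 1024 bytes, bandwidth = 1 Mbps
Packet in bits = 1024 * 8 = 8192 bits
Bandwidth = 1 * 10^6 = 1000000 bps
Time = 8192 / 1000000 seconds
Time in us = 8192 * 10^6 / 1000000 = 8192

8192


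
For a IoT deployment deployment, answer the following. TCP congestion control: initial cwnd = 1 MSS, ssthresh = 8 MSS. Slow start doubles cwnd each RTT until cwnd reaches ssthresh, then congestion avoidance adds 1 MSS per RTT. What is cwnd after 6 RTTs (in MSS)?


RTT 0: cwnd = 1 MSS (initial)
RTT 1: cwnd = 2 MSS (slow start, doubled)
RTT 2: cwnd = 4 MSS (slow start, doubled)
RTT 3: cwnd = 8 MSS (slow start, doubled)
RTT 4: cwnd = 9 MSS (congestion avoidance, +1)
RTT 5: cwnd = 10 MSS (congestion avoidance, +1)
RTT 6: cwnd = 11 MSS (congestion avoidance, +1)

11


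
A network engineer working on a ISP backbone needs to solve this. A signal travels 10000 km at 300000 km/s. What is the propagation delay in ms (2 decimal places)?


Given: distance = 10000 km, speed = 300000 km/s
Delay = distance / speed = 10000 / 300000 seconds
Delay in ms = 10000 * 1000 / 300000
Delay = 33.3333 ms
Rounded to 2 dp = 33.33 ms

33.33


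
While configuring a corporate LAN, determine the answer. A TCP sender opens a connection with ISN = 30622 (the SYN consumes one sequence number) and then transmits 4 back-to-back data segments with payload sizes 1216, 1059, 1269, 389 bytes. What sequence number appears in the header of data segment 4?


The SYN occupies sequence number ISN = 30622, so the first data byte is ISN + 1 = 30623.
SEQ of data segment i = (ISN + 1) + sum of payload sizes of segments 1..i-1.
Segment 1: SEQ = 30623, payload = 1216 bytes
Segment 2: SEQ = 31839, payload = 1059 bytes
Segment 3: SEQ = 32898, payload = 1269 bytes
Segment 4: SEQ = 34167, payload = 389 bytes
SEQ of segment 4 = 30623 + 1216 + 1059 + 1269 = 34167

34167


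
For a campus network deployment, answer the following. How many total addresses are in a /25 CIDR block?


Given: CIDR prefix /25
Host bits = 32 - 25 = 7
Total addresses = 2^7 = 128

128


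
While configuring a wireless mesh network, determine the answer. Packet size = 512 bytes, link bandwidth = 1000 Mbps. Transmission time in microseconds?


Given: packet = 512 bytes, bandwidth = 1000 Mbps
Packet in bits = 512 * 8 = 4096 bits
Bandwidth = 1000 * 10^6 = 1000000000 bps
Time = 4096 / 1000000000 seconds
Time in us = 4096 * 10^6 / 1000000000 = 4.096

4.096


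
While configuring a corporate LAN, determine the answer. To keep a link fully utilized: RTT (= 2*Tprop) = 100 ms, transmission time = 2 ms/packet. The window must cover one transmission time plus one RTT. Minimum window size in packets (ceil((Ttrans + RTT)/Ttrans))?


Given: Ttrans = 2 ms, RTT = 100 ms (= 2 * Tprop, Tprop = 50 ms)
Time until first ACK returns = Ttrans + RTT = 2 + 100 = 102 ms
Need W * Ttrans >= Ttrans + RTT  ->  W >= (Ttrans + RTT) / Ttrans
(Ttrans + RTT) / Ttrans = 102 / 2 = 51
W_min = ceil(51) = 51

51


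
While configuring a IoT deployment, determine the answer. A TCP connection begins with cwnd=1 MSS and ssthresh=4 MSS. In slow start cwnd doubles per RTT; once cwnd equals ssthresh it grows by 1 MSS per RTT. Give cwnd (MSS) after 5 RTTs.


RTT 0: cwnd = 1 MSS (initial)
RTT 1: cwnd = 2 MSS (slow start, doubled)
RTT 2: cwnd = 4 MSS (slow start, doubled)
RTT 3: cwnd = 5 MSS (congestion avoidance, +1)
RTT 4: cwnd = 6 MSS (congestion avoidance, +1)
RTT 5: cwnd = 7 MSS (congestion avoidance, +1)

7


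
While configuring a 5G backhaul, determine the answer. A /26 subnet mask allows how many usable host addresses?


Given: subnet mask /26
Host bits = 32 - 26 = 6
Total addresses = 2^6 = 64
Usable hosts = 64 - 2 (network + broadcast) = 62

62


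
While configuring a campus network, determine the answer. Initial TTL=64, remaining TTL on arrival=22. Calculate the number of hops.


Given: initial TTL = 64, received TTL = 22
Hops = initial TTL - received TTL
Hops = 64 - 22 = 42

42


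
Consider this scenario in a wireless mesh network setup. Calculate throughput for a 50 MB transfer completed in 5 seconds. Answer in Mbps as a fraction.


Given: file = 50 MB, time = 5 s
File in Mb = 50 * 8 = 400 Mb
Throughput = 400 / 5 Mbps
Throughput = 80 Mbps

80


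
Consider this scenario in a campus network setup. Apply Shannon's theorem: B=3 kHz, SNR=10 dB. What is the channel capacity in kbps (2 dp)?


Given: B = 3 kHz, SNR = 10 dB
SNR linear = 10^(10/10) = 10
1 + SNR = 11
log2(11) = 3.4594316186
C = 3 * 1000 * 3.4594316186 = 10378.2949 bps
C = 10.378295 kbps -> 10.38 kbps (2 dp)

10.38


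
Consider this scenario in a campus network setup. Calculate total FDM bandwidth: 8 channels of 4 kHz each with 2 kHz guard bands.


Given: 8 channels, 4 kHz each, guard = 2 kHz
Channel bandwidth = 8 * 4 = 32 kHz
Guard bands = 7 gaps * 2 kHz = 14 kHz
Total = 32 + 14 = 46 kHz

46


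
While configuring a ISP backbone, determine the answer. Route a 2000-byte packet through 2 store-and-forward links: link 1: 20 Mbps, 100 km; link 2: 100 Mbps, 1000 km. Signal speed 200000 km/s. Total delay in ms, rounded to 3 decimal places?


Packet = 2000 bytes = 16000 bits. Store-and-forward: sum (t_trans + t_prop) per link.
Link 1: t_trans = 16000/(20*10^6) s = 0.8000 ms; t_prop = 100/200000 s = 0.5000 ms; subtotal = 1.3000 ms
Link 2: t_trans = 16000/(100*10^6) s = 0.1600 ms; t_prop = 1000/200000 s = 5.0000 ms; subtotal = 5.1600 ms
End-to-end = 1.3000 + 5.1600 = 6.4600 ms -> 6.460 ms (3 dp)

6.460


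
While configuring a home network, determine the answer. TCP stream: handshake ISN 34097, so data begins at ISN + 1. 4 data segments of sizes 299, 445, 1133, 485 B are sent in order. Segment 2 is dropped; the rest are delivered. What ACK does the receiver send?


SYN uses sequence number 34097; first data byte = ISN + 1 = 34098.
Segment 1: SEQ = 34098, len = 299 B, covers [34098, 34396]
Segment 2: SEQ = 34397, len = 445 B, covers [34397, 34841] [LOST]
Segment 3: SEQ = 34842, len = 1133 B, covers [34842, 35974]
Segment 4: SEQ = 35975, len = 485 B, covers [35975, 36459]
In-order data received: bytes [34098, 34396] (segments 1..1).
Segment 2 missing -> gap begins at byte 34397; later segments buffered out of order.
Cumulative ACK = next expected in-order byte = 34098 + 299 = 34397

34397


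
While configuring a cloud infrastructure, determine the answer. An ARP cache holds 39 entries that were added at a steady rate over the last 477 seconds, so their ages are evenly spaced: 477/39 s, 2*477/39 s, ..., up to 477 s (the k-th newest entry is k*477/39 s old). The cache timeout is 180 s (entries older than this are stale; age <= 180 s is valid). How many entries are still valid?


Ages are k * 477/39 s for k = 1..39 (spacing = 12.2308 s).
Entry k is valid iff k * 477/39 <= 180 iff k <= 39 * 180 / 477 = 14.7170
n_valid = floor(14.7170) = 14
(n_stale = 39 - 14 = 25)

14


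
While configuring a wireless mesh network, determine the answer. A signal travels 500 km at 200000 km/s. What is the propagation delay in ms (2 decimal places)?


Given: distance = 500 km, speed = 200000 km/s
Delay = distance / speed = 500 / 200000 seconds
Delay in ms = 500 * 1000 / 200000
Delay = 2.5000 ms
Rounded to 2 dp = 2.50 ms

2.50


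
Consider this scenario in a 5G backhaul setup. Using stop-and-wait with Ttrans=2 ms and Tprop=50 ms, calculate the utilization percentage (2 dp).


Given: Ttrans = 2 ms, Tprop = 50 ms
RTT = 2 * Tprop = 2 * 50 = 100 ms
U = Ttrans / (Ttrans + RTT)
U = 2 / (2 + 100)
U = 2 / 102 = 0.019608
U% = 1.96%

1.96


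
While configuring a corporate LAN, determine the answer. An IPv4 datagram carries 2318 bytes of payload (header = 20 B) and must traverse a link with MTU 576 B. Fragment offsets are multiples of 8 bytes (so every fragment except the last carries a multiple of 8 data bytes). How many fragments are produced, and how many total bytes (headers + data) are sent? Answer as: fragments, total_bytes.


Max data per non-final fragment = floor((MTU - header)/8)*8 = floor((576 - 20)/8)*8 = floor(556/8)*8 = 552 B
Final fragment needs no 8-byte alignment: it can carry up to MTU - header = 556 B
Non-final fragments needed = ceil((payload - 556) / 552) = ceil(1762/552) = ceil(3.1920) = 4
Number of fragments = 4 + 1 = 5
Fragment sizes (data): 4 * 552 B + 110 B (last, 110 <= 556 OK)
Total bytes sent = payload + n_frags * header = 2318 + 5*20 = 2318 + 100 = 2418 B

5, 2418


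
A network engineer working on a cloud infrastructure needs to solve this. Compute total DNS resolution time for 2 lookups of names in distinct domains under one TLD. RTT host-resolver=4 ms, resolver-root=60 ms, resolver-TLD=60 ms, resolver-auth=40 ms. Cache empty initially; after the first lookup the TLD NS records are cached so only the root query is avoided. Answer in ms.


Lookup 1 (cold cache): local + root + TLD + auth = 4 + 60 + 60 + 40 = 164 ms
Lookups 2..2 (TLD NS cached -> skip root; new domain -> still ask TLD and auth): local + TLD + auth = 4 + 60 + 40 = 104 ms each
Remaining 1 lookups: 1 * 104 = 104 ms
Total = 164 + 104 = 268 ms

268


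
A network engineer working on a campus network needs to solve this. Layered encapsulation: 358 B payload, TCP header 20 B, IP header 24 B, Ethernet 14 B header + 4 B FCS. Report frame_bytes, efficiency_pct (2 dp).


TCP segment = 358 + 20 = 378 B
IP packet = 378 + 24 = 402 B
Ethernet frame = 402 + 14 + 4 = 420 B
Efficiency = app / frame = 358 / 420 = 0.852381 = 85.2381% -> 85.24% (2 dp)

420, 85.24


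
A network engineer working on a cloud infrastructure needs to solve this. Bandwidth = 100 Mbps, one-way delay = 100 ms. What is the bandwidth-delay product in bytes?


Given: bandwidth = 100 Mbps, delay = 100 ms
BDP in bits = 100 * 10^6 * 100 / 1000
BDP in bits = 10000000
BDP in bytes = 10000000 / 8 = 1250000

1250000


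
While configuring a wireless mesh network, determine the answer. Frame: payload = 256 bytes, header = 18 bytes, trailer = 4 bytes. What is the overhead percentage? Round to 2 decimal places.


Given: payload = 256 B, header = 18 B, trailer = 4 B
Overhead bytes = header + trailer = 18 + 4 = 22
Total frame = payload + overhead = 256 + 22 = 278
Overhead % = 22 / 278 * 100 = 7.9137% -> 7.91% (2 dp)

7.91


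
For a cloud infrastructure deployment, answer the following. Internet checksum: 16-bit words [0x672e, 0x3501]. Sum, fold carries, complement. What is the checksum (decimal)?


Given words: [0x672e, 0x3501]
Step 1: Sum all words
Raw sum = 26414 + 13569 = 39983
One's complement = ~39983 & 0xFFFF = 25552

25552


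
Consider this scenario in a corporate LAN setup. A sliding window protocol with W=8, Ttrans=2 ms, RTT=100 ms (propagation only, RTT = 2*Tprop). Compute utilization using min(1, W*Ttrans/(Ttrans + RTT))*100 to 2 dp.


Given: W = 8, Ttrans = 2 ms, RTT = 100 ms (= 2 * Tprop, Tprop = 50 ms)
Cycle time = Ttrans + RTT = 2 + 100 = 102 ms (first packet sent until its ACK returns)
W * Ttrans = 8 * 2 = 16 ms of sending per cycle
W * Ttrans / (Ttrans + RTT) = 16 / 102 = 0.156863
U = min(1, 0.156863) = 0.156863
U% = 15.69%

15.69


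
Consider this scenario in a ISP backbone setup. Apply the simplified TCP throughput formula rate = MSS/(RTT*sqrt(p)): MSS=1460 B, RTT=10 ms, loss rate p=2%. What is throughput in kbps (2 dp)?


Given: MSS = 1460 bytes, RTT = 10 ms, loss = 2%
RTT in seconds = 10 / 1000 = 0.01
Loss rate = 2% = 0.02
sqrt(loss) = sqrt(0.02) = 0.141421356237
Throughput (bytes/s) = 1460 / (0.01 * 0.141421356237) = 1032375.9005
Throughput (kbps) = 1032375.9005 * 8 / 1000 = 8259.007204 -> 8259.01 kbps (2 dp)

8259.01


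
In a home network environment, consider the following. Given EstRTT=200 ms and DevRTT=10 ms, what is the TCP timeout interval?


Given: EstRTT = 200 ms, DevRTT = 10 ms
Timeout = EstRTT + 4 * DevRTT
4 * DevRTT = 4 * 10 = 40
Timeout = 200 + 40 = 240 ms

240


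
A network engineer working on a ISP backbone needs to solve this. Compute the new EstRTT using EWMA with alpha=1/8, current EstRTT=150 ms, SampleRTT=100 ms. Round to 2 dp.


Given: EstRTT = 150 ms, SampleRTT = 100 ms, alpha = 1/8
New EstRTT = (1 - alpha) * EstRTT + alpha * SampleRTT
(7/8) * 150 = 131.25
(1/8) * 100 = 12.5
New EstRTT = 131.25 + 12.5 = 143.75 ms -> 143.75 ms (2 dp)

143.75


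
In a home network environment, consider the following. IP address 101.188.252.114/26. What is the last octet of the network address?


Given: IP = 101.188.252.114, prefix = /26
Subnet mask = 255.255.255.192
Last octet of IP: 114
Last octet of mask: 192
Network last octet = 114 AND 192 = 64

64


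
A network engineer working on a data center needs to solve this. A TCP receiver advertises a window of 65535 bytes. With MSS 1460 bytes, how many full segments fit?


Given: RWND = 65535 bytes, MSS = 1460 bytes
Full segments = floor(RWND / MSS)
Full segments = floor(65535 / 1460)
Full segments = floor(44.887) = 44

44


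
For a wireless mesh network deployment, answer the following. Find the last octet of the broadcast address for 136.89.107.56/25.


Given: IP = 136.89.107.56, prefix = /25
Host bits = 32 - 25 = 7
Network last octet = 56 AND mask = 0
Host part size = 2^7 - 1 = 127
Broadcast last octet = 0 OR 127 = 127

127


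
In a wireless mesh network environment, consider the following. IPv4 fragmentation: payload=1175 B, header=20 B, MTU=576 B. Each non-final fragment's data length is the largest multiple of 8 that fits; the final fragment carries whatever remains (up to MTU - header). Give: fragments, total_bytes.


Max data per non-final fragment = floor((MTU - header)/8)*8 = floor((576 - 20)/8)*8 = floor(556/8)*8 = 552 B
Final fragment needs no 8-byte alignment: it can carry up to MTU - header = 556 B
Non-final fragments needed = ceil((payload - 556) / 552) = ceil(619/552) = ceil(1.1214) = 2
Number of fragments = 2 + 1 = 3
Fragment sizes (data): 2 * 552 B + 71 B (last, 71 <= 556 OK)
Total bytes sent = payload + n_frags * header = 1175 + 3*20 = 1175 + 60 = 1235 B

3, 1235


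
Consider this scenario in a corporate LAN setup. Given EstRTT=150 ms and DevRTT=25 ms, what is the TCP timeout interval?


Given: EstRTT = 150 ms, DevRTT = 25 ms
Timeout = EstRTT + 4 * DevRTT
4 * DevRTT = 4 * 25 = 100
Timeout = 150 + 100 = 250 ms

250


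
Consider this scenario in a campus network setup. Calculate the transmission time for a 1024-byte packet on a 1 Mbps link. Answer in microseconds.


Given: packet = 1024 bytes, bandwidth = 1 Mbps
Packet in bits = 1024 * 8 = 8192 bits
Bandwidth = 1 * 10^6 = 1000000 bps
Time = 8192 / 1000000 seconds
Time in us = 8192 * 10^6 / 1000000 = 8192

8192


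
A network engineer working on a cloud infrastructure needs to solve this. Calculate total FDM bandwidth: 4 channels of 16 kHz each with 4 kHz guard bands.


Given: 4 channels, 16 kHz each, guard = 4 kHz
Channel bandwidth = 4 * 16 = 64 kHz
Guard bands = 3 gaps * 4 kHz = 12 kHz
Total = 64 + 12 = 76 kHz

76


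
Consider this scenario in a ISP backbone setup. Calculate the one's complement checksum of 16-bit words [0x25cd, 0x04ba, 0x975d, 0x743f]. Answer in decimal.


Given words: [0x25cd, 0x04ba, 0x975d, 0x743f]
Step 1: Sum all words
Raw sum = 9677 + 1210 + 38749 + 29759 = 79395
Step 2: Fold carry: (13859 + 1) = 13860
One's complement = ~13860 & 0xFFFF = 51675

51675


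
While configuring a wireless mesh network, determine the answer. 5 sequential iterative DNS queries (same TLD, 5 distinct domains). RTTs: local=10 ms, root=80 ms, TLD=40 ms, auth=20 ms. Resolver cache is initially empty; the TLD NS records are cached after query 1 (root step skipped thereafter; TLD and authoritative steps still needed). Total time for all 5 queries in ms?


Lookup 1 (cold cache): local + root + TLD + auth = 10 + 80 + 40 + 20 = 150 ms
Lookups 2..5 (TLD NS cached -> skip root; new domain -> still ask TLD and auth): local + TLD + auth = 10 + 40 + 20 = 70 ms each
Remaining 4 lookups: 4 * 70 = 280 ms
Total = 150 + 280 = 430 ms

430


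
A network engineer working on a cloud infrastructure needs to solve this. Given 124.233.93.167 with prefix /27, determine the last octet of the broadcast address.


Given: IP = 124.233.93.167, prefix = /27
Host bits = 32 - 27 = 5
Network last octet = 167 AND mask = 160
Host part size = 2^5 - 1 = 31
Broadcast last octet = 160 OR 31 = 191

191


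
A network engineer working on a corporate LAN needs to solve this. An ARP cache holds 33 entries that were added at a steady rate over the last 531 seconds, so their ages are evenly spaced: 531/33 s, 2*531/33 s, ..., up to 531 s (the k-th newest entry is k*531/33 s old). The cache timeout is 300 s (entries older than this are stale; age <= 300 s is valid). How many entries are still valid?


Ages are k * 531/33 s for k = 1..33 (spacing = 16.0909 s).
Entry k is valid iff k * 531/33 <= 300 iff k <= 33 * 300 / 531 = 18.6441
n_valid = floor(18.6441) = 18
(n_stale = 33 - 18 = 15)

18


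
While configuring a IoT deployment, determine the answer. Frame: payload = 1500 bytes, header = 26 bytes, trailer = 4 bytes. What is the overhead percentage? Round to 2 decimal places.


Given: payload = 1500 B, header = 26 B, trailer = 4 B
Overhead bytes = header + trailer = 26 + 4 = 30
Total frame = payload + overhead = 1500 + 30 = 1530
Overhead % = 30 / 1530 * 100 = 1.9608% -> 1.96% (2 dp)

1.96


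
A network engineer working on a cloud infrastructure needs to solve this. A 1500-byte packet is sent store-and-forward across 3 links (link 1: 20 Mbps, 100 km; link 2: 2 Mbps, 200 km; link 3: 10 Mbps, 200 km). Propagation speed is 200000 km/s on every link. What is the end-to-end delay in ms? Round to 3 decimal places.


Packet = 1500 bytes = 12000 bits. Store-and-forward: sum (t_trans + t_prop) per link.
Link 1: t_trans = 12000/(20*10^6) s = 0.6000 ms; t_prop = 100/200000 s = 0.5000 ms; subtotal = 1.1000 ms
Link 2: t_trans = 12000/(2*10^6) s = 6.0000 ms; t_prop = 200/200000 s = 1.0000 ms; subtotal = 7.0000 ms
Link 3: t_trans = 12000/(10*10^6) s = 1.2000 ms; t_prop = 200/200000 s = 1.0000 ms; subtotal = 2.2000 ms
End-to-end = 1.1000 + 7.0000 + 2.2000 = 10.3000 ms -> 10.300 ms (3 dp)

10.300


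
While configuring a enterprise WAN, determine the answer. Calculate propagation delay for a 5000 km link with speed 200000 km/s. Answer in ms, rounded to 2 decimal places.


Given: distance = 5000 km, speed = 200000 km/s
Delay = distance / speed = 5000 / 200000 seconds
Delay in ms = 5000 * 1000 / 200000
Delay = 25.0000 ms
Rounded to 2 dp = 25.00 ms

25.00


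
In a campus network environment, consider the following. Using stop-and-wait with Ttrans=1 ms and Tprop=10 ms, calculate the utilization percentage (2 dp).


Given: Ttrans = 1 ms, Tprop = 10 ms
RTT = 2 * Tprop = 2 * 10 = 20 ms
U = Ttrans / (Ttrans + RTT)
U = 1 / (1 + 20)
U = 1 / 21 = 0.047619
U% = 4.76%

4.76


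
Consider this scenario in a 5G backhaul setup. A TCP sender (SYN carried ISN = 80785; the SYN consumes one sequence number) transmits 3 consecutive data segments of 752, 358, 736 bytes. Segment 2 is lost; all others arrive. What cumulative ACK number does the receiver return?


SYN uses sequence number 80785; first data byte = ISN + 1 = 80786.
Segment 1: SEQ = 80786, len = 752 B, covers [80786, 81537]
Segment 2: SEQ = 81538, len = 358 B, covers [81538, 81895] [LOST]
Segment 3: SEQ = 81896, len = 736 B, covers [81896, 82631]
In-order data received: bytes [80786, 81537] (segments 1..1).
Segment 2 missing -> gap begins at byte 81538; later segments buffered out of order.
Cumulative ACK = next expected in-order byte = 80786 + 752 = 81538

81538


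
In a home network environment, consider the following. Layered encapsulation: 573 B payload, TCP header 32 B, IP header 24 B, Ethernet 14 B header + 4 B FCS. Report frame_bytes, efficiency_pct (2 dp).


TCP segment = 573 + 32 = 605 B
IP packet = 605 + 24 = 629 B
Ethernet frame = 629 + 14 + 4 = 647 B
Efficiency = app / frame = 573 / 647 = 0.885626 = 88.5626% -> 88.56% (2 dp)

647, 88.56


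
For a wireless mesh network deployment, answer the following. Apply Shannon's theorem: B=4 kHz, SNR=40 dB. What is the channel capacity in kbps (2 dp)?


Given: B = 4 kHz, SNR = 40 dB
SNR linear = 10^(40/10) = 10000
1 + SNR = 10001
log2(10001) = 13.2878566418
C = 4 * 1000 * 13.2878566418 = 53151.4266 bps
C = 53.151427 kbps -> 53.15 kbps (2 dp)

53.15


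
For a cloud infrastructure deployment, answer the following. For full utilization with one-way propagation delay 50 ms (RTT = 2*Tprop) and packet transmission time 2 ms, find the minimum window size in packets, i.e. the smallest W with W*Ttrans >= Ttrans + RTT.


Given: Ttrans = 2 ms, RTT = 100 ms (= 2 * Tprop, Tprop = 50 ms)
Time until first ACK returns = Ttrans + RTT = 2 + 100 = 102 ms
Need W * Ttrans >= Ttrans + RTT  ->  W >= (Ttrans + RTT) / Ttrans
(Ttrans + RTT) / Ttrans = 102 / 2 = 51
W_min = ceil(51) = 51

51


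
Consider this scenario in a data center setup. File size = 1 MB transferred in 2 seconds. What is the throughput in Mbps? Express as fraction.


Given: file = 1 MB, time = 2 s
File in Mb = 1 * 8 = 8 Mb
Throughput = 8 / 2 Mbps
Throughput = 4 Mbps

4


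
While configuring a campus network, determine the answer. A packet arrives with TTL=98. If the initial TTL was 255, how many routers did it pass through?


Given: initial TTL = 255, received TTL = 98
Hops = initial TTL - received TTL
Hops = 255 - 98 = 157

157


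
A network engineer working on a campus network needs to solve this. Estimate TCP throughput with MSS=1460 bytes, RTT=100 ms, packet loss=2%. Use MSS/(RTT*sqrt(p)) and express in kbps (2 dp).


Given: MSS = 1460 bytes, RTT = 100 ms, loss = 2%
RTT in seconds = 100 / 1000 = 0.1
Loss rate = 2% = 0.02
sqrt(loss) = sqrt(0.02) = 0.141421356237
Throughput (bytes/s) = 1460 / (0.1 * 0.141421356237) = 103237.5901
Throughput (kbps) = 103237.5901 * 8 / 1000 = 825.900720 -> 825.90 kbps (2 dp)

825.90


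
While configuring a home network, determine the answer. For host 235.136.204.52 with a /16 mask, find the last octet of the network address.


Given: IP = 235.136.204.52, prefix = /16
Subnet mask = 255.255.0.0
Last octet of IP: 52
Last octet of mask: 0
Network last octet = 52 AND 0 = 0

0


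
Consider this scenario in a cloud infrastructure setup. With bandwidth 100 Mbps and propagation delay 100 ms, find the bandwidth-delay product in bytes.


Given: bandwidth = 100 Mbps, delay = 100 ms
BDP in bits = 100 * 10^6 * 100 / 1000
BDP in bits = 10000000
BDP in bytes = 10000000 / 8 = 1250000

1250000


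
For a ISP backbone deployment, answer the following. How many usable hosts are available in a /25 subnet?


Given: subnet mask /25
Host bits = 32 - 25 = 7
Total addresses = 2^7 = 128
Usable hosts = 128 - 2 (network + broadcast) = 126

126


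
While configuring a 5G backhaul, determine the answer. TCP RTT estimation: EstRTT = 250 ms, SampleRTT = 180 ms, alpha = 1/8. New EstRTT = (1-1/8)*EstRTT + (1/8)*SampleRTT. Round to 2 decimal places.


Given: EstRTT = 250 ms, SampleRTT = 180 ms, alpha = 1/8
New EstRTT = (1 - alpha) * EstRTT + alpha * SampleRTT
(7/8) * 250 = 218.75
(1/8) * 180 = 22.5
New EstRTT = 218.75 + 22.5 = 241.25 ms -> 241.25 ms (2 dp)

241.25


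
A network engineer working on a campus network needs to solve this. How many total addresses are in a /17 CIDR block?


Given: CIDR prefix /17
Host bits = 32 - 17 = 15
Total addresses = 2^15 = 32768

32768


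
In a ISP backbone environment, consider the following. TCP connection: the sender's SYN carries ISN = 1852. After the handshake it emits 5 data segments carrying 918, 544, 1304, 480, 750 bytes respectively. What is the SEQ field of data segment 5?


The SYN occupies sequence number ISN = 1852, so the first data byte is ISN + 1 = 1853.
SEQ of data segment i = (ISN + 1) + sum of payload sizes of segments 1..i-1.
Segment 1: SEQ = 1853, payload = 918 bytes
Segment 2: SEQ = 2771, payload = 544 bytes
Segment 3: SEQ = 3315, payload = 1304 bytes
Segment 4: SEQ = 4619, payload = 480 bytes
Segment 5: SEQ = 5099, payload = 750 bytes
SEQ of segment 5 = 1853 + 918 + 544 + 1304 + 480 = 5099

5099


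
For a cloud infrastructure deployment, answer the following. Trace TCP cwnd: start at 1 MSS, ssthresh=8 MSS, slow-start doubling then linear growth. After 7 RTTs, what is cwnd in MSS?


RTT 0: cwnd = 1 MSS (initial)
RTT 1: cwnd = 2 MSS (slow start, doubled)
RTT 2: cwnd = 4 MSS (slow start, doubled)
RTT 3: cwnd = 8 MSS (slow start, doubled)
RTT 4: cwnd = 9 MSS (congestion avoidance, +1)
RTT 5: cwnd = 10 MSS (congestion avoidance, +1)
RTT 6: cwnd = 11 MSS (congestion avoidance, +1)
RTT 7: cwnd = 12 MSS (congestion avoidance, +1)

12


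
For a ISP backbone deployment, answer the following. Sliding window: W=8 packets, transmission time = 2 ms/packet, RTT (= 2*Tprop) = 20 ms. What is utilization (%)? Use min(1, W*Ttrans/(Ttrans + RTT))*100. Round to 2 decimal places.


Given: W = 8, Ttrans = 2 ms, RTT = 20 ms (= 2 * Tprop, Tprop = 10 ms)
Cycle time = Ttrans + RTT = 2 + 20 = 22 ms (first packet sent until its ACK returns)
W * Ttrans = 8 * 2 = 16 ms of sending per cycle
W * Ttrans / (Ttrans + RTT) = 16 / 22 = 0.727273
U = min(1, 0.727273) = 0.727273
U% = 72.73%

72.73


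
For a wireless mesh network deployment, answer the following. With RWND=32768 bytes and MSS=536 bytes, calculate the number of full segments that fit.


Given: RWND = 32768 bytes, MSS = 536 bytes
Full segments = floor(RWND / MSS)
Full segments = floor(32768 / 536)
Full segments = floor(61.1343) = 61

61


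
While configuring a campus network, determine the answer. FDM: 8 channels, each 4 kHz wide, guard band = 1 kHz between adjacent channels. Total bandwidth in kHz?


Given: 8 channels, 4 kHz each, guard = 1 kHz
Channel bandwidth = 8 * 4 = 32 kHz
Guard bands = 7 gaps * 1 kHz = 7 kHz
Total = 32 + 7 = 39 kHz

39


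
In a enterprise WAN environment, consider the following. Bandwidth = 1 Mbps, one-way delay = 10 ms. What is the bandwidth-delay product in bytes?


Given: bandwidth = 1 Mbps, delay = 10 ms
BDP in bits = 1 * 10^6 * 10 / 1000
BDP in bits = 10000
BDP in bytes = 10000 / 8 = 1250

1250


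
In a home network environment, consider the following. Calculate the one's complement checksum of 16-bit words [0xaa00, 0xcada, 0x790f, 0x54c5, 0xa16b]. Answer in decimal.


Given words: [0xaa00, 0xcada, 0x790f, 0x54c5, 0xa16b]
Step 1: Sum all words
Raw sum = 43520 + 51930 + 30991 + 21701 + 41323 = 189465
Step 2: Fold carry: (58393 + 2) = 58395
One's complement = ~58395 & 0xFFFF = 7140

7140


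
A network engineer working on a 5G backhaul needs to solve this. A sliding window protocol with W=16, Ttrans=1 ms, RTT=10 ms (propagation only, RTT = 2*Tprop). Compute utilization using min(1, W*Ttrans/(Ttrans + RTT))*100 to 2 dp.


Given: W = 16, Ttrans = 1 ms, RTT = 10 ms (= 2 * Tprop, Tprop = 5 ms)
Cycle time = Ttrans + RTT = 1 + 10 = 11 ms (first packet sent until its ACK returns)
W * Ttrans = 16 * 1 = 16 ms of sending per cycle
W * Ttrans / (Ttrans + RTT) = 16 / 11 = 1.454545
U = min(1, 1.454545) = 1.000000
U% = 100.00%

100.00


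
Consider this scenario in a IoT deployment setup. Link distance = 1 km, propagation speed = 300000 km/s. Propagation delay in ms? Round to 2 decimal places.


Given: distance = 1 km, speed = 300000 km/s
Delay = distance / speed = 1 / 300000 seconds
Delay in ms = 1 * 1000 / 300000
Delay = 0.0033 ms
Rounded to 2 dp = 0.00 ms

0.00


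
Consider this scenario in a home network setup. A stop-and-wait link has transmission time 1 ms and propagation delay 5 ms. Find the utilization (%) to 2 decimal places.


Given: Ttrans = 1 ms, Tprop = 5 ms
RTT = 2 * Tprop = 2 * 5 = 10 ms
U = Ttrans / (Ttrans + RTT)
U = 1 / (1 + 10)
U = 1 / 11 = 0.090909
U% = 9.09%

9.09


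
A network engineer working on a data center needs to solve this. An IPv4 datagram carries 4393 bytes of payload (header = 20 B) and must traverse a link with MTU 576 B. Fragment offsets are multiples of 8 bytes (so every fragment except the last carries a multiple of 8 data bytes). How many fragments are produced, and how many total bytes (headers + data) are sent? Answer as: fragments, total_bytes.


Max data per non-final fragment = floor((MTU - header)/8)*8 = floor((576 - 20)/8)*8 = floor(556/8)*8 = 552 B
Final fragment needs no 8-byte alignment: it can carry up to MTU - header = 556 B
Non-final fragments needed = ceil((payload - 556) / 552) = ceil(3837/552) = ceil(6.9511) = 7
Number of fragments = 7 + 1 = 8
Fragment sizes (data): 7 * 552 B + 529 B (last, 529 <= 556 OK)
Total bytes sent = payload + n_frags * header = 4393 + 8*20 = 4393 + 160 = 4553 B

8, 4553


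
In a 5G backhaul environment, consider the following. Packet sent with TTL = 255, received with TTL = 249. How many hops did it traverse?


Given: initial TTL = 255, received TTL = 249
Hops = initial TTL - received TTL
Hops = 255 - 249 = 6

6


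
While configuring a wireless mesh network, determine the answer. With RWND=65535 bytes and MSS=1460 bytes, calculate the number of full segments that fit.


Given: RWND = 65535 bytes, MSS = 1460 bytes
Full segments = floor(RWND / MSS)
Full segments = floor(65535 / 1460)
Full segments = floor(44.887) = 44

44


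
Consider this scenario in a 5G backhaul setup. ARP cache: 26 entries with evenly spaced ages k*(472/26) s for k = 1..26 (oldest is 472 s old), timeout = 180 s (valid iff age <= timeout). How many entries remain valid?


Ages are k * 472/26 s for k = 1..26 (spacing = 18.1538 s).
Entry k is valid iff k * 472/26 <= 180 iff k <= 26 * 180 / 472 = 9.9153
n_valid = floor(9.9153) = 9
(n_stale = 26 - 9 = 17)

9


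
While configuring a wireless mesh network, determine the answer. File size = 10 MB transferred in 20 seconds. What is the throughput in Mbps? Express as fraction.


Given: file = 10 MB, time = 20 s
File in Mb = 10 * 8 = 80 Mb
Throughput = 80 / 20 Mbps
Throughput = 4 Mbps

4


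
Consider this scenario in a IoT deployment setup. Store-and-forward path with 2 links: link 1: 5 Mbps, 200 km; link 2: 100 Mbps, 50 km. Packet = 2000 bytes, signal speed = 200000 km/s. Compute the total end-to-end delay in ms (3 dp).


Packet = 2000 bytes = 16000 bits. Store-and-forward: sum (t_trans + t_prop) per link.
Link 1: t_trans = 16000/(5*10^6) s = 3.2000 ms; t_prop = 200/200000 s = 1.0000 ms; subtotal = 4.2000 ms
Link 2: t_trans = 16000/(100*10^6) s = 0.1600 ms; t_prop = 50/200000 s = 0.2500 ms; subtotal = 0.4100 ms
End-to-end = 4.2000 + 0.4100 = 4.6100 ms -> 4.610 ms (3 dp)

4.610


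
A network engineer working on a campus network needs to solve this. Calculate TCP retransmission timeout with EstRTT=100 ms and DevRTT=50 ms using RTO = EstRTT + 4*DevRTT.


Given: EstRTT = 100 ms, DevRTT = 50 ms
Timeout = EstRTT + 4 * DevRTT
4 * DevRTT = 4 * 50 = 200
Timeout = 100 + 200 = 300 ms

300


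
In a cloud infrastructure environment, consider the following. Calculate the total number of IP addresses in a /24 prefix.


Given: CIDR prefix /24
Host bits = 32 - 24 = 8
Total addresses = 2^8 = 256

256


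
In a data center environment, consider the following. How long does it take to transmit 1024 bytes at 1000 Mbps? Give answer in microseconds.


Given: packet = 1024 bytes, bandwidth = 1000 Mbps
Packet in bits = 1024 * 8 = 8192 bits
Bandwidth = 1000 * 10^6 = 1000000000 bps
Time = 8192 / 1000000000 seconds
Time in us = 8192 * 10^6 / 1000000000 = 8.192

8.192


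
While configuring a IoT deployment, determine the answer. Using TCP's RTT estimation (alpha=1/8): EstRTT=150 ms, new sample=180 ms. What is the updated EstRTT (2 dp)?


Given: EstRTT = 150 ms, SampleRTT = 180 ms, alpha = 1/8
New EstRTT = (1 - alpha) * EstRTT + alpha * SampleRTT
(7/8) * 150 = 131.25
(1/8) * 180 = 22.5
New EstRTT = 131.25 + 22.5 = 153.75 ms -> 153.75 ms (2 dp)

153.75


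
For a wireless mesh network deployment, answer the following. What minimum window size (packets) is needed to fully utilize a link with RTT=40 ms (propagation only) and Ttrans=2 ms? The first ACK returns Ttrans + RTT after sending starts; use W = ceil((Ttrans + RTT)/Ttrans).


Given: Ttrans = 2 ms, RTT = 40 ms (= 2 * Tprop, Tprop = 20 ms)
Time until first ACK returns = Ttrans + RTT = 2 + 40 = 42 ms
Need W * Ttrans >= Ttrans + RTT  ->  W >= (Ttrans + RTT) / Ttrans
(Ttrans + RTT) / Ttrans = 42 / 2 = 21
W_min = ceil(21) = 21

21


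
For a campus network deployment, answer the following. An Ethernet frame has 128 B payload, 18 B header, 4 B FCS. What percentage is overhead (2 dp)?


Given: payload = 128 B, header = 18 B, trailer = 4 B
Overhead bytes = header + trailer = 18 + 4 = 22
Total frame = payload + overhead = 128 + 22 = 150
Overhead % = 22 / 150 * 100 = 14.6667% -> 14.67% (2 dp)

14.67


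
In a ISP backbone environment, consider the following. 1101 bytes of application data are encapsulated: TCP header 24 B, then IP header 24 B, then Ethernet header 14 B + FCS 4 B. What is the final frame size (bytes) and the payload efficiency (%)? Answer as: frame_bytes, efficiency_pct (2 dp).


TCP segment = 1101 + 24 = 1125 B
IP packet = 1125 + 24 = 1149 B
Ethernet frame = 1149 + 14 + 4 = 1167 B
Efficiency = app / frame = 1101 / 1167 = 0.943445 = 94.3445% -> 94.34% (2 dp)

1167, 94.34
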